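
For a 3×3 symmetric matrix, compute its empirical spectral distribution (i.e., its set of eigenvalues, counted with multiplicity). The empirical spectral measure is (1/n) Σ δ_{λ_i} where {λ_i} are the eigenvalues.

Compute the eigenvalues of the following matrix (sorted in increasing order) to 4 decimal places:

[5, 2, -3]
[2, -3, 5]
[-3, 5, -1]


Since M is real symmetric, all three eigenvalues are real; they are the roots of det(λI − M) = λ³ − (tr M) λ² + s λ − det M, where s is the sum of the principal 2×2 minors.
tr M = 5 + (-3) + (-1) = 1.
s = (5·(-3) − 2²) + (5·(-1) − (-3)²) + ((-3)·(-1) − 5²) = -19 + (-14) + (-22) = -55.
det M (expand along row 1) = 5·(-22) − 2·13 + (-3)·1 = -139.
Characteristic polynomial: λ³ − λ² − 55λ + 139 = 0.
Substitute λ = y + (tr M)/3 = y + 0.333333 to remove the quadratic term: y³ + p·y + q = 0 with p = s − (tr M)²/3 = -55.333333 and q = −2(tr M)³/27 + (tr M)·s/3 − det M = 120.592593.
Three real roots ⇒ use the trigonometric (Viète) form: r = 2√(−p/3) = 8.589399, φ = arccos(3q/(p·r)) = arccos(-0.761189) = 2.435940 rad.
y_k = r·cos(φ/3 − 2πk/3) for k = 0, 1, 2 gives y = 5.910047, 2.442831, -8.352879.
λ_k = y_k + 0.333333 gives λ = 6.2434, 2.7762, -8.0195 (check: the sum is 1.0000 = tr M).

Eigenvalues sorted in increasing order: [-8.0195, 2.7762, 6.2434].


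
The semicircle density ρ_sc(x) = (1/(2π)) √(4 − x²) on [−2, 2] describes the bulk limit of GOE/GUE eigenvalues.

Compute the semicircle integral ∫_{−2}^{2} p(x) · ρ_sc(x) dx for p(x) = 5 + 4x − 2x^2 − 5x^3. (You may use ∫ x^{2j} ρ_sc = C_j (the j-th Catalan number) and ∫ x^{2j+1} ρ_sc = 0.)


Write p(x) = Σ a_i x^i, split into monomials and integrate each against ρ_sc separately.
Using ∫ x^{2j} ρ_sc = C_j = (1/(j+1)) C(2j, j) (Catalan numbers) and ∫ x^{2j+1} ρ_sc = 0 (odd monomials vanish by symmetry):
  i = 0 (even): a_0 · C_{0} = 5 · 1 = 5
  i = 1 (odd): ∫ x^1 ρ_sc = 0 (vanishes)
  i = 2 (even): a_2 · C_{1} = -2 · 1 = -2
  i = 3 (odd): ∫ x^3 ρ_sc = 0 (vanishes)

Summing the contributions: ∫_{−2}^{2} p(x) ρ_sc(x) dx = 5 + (-2) = 3.


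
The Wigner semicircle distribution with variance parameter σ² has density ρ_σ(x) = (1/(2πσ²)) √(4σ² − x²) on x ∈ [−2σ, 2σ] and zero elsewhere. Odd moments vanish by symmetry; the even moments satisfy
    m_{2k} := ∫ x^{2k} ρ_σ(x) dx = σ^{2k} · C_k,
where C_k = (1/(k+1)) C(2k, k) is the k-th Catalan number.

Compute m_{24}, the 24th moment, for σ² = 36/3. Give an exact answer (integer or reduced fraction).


By the scaled semicircle moment identity, m_{2k} = σ^{2k} · C_k with k = 12.
C_12 = (1/(k+1)) · C(2k, k) = (1/13) · C(24, 12) = (1/13) · 2704156 = 208012.
σ^{2k} = (σ²)^k = (36/3)^12 = 8916100448256.

Therefore m_{24} = σ^{24} · C_12 = 8916100448256 · 208012 = 1854655886442627072.


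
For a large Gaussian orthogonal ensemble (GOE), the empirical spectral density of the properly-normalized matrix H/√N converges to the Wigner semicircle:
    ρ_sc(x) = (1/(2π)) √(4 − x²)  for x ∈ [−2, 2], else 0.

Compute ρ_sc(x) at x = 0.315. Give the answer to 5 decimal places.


ρ_sc(x) = (1/(2π)) √(4 − x²). With x = 0.315:
  4 − x² = 4 − (0.315)² = 4 − 0.099225 = 3.900775.
  √(4 − x²) = 1.975038.
  1/(2π) = 0.159155.
  ρ_sc(0.315) = 0.159155 · 1.975038 = 0.314337.

Rounded to 5 decimal places: ρ_sc(0.315) ≈ 0.31434.


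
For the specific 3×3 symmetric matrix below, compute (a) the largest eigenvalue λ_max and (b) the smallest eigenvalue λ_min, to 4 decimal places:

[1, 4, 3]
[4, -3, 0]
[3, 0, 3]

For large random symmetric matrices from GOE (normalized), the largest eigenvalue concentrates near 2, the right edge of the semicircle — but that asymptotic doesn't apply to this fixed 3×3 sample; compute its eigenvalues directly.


Since M is real symmetric, all three eigenvalues are real; they are the roots of det(λI − M) = λ³ − (tr M) λ² + s λ − det M, where s is the sum of the principal 2×2 minors.
tr M = 1 + (-3) + 3 = 1.
s = (1·(-3) − 4²) + (1·3 − 3²) + ((-3)·3 − 0²) = -19 + (-6) + (-9) = -34.
det M (expand along row 1) = 1·(-9) − 4·12 + 3·9 = -30.
Characteristic polynomial: λ³ − λ² − 34λ + 30 = 0.
Substitute λ = y + (tr M)/3 = y + 0.333333 to remove the quadratic term: y³ + p·y + q = 0 with p = s − (tr M)²/3 = -34.333333 and q = −2(tr M)³/27 + (tr M)·s/3 − det M = 18.592593.
Three real roots ⇒ use the trigonometric (Viète) form: r = 2√(−p/3) = 6.765928, φ = arccos(3q/(p·r)) = arccos(-0.240114) = 1.813280 rad.
y_k = r·cos(φ/3 − 2πk/3) for k = 0, 1, 2 gives y = 5.567195, 0.546280, -6.113475.
λ_k = y_k + 0.333333 gives λ = 5.9005, 0.8796, -5.7801 (check: the sum is 1.0000 = tr M).

Hence λ_max = 5.9005 and λ_min = -5.7801.


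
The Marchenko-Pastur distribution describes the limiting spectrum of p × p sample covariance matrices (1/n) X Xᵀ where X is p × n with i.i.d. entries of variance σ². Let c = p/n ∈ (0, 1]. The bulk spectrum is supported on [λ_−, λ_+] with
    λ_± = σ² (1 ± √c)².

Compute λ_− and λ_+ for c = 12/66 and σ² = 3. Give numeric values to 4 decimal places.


c = 12/66 = 0.181818; √c = 0.426401.
λ_− = σ² (1 − √c)² = 3 · (1 − 0.426401)² = 3 · (0.573599)² = 0.987046.
λ_+ = σ² (1 + √c)² = 3 · (1 + 0.426401)² = 3 · (1.426401)² = 6.103863.

Rounded to 4 decimal places: λ_− ≈ 0.9870, λ_+ ≈ 6.1039.


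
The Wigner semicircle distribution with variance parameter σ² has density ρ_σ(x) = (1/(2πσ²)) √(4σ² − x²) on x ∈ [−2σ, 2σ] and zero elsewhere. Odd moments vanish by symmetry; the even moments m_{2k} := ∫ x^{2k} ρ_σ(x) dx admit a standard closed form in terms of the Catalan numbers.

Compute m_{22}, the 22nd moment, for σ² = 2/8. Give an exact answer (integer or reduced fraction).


By the scaled semicircle moment identity, m_{2k} = σ^{2k} · C_k with k = 11.
C_11 = (1/(k+1)) · C(2k, k) = (1/12) · C(22, 11) = (1/12) · 705432 = 58786.
σ^{2k} = (σ²)^k = (2/8)^11 = 1/4194304.

Therefore m_{22} = σ^{22} · C_11 = (1/4194304) · 58786 = 29393/2097152.


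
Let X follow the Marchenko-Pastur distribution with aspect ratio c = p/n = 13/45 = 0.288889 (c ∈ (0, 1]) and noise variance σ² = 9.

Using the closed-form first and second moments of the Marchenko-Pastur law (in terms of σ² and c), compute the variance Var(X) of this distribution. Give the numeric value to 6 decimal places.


Recall the MP moments m_1 = E[X] = σ² and m_2 = E[X²] = σ⁴ (1 + c).
m_1 = E[X] = σ² = 9, so m_1² = 81.
m_2 = E[X²] = σ⁴ (1 + c) = 81 · (1 + 0.288889) = 81 · 1.288889 = 104.400000.
(Note m_2 − m_1² simplifies to c · σ⁴ = 0.288889 · 81.)

Var(X) = m_2 − m_1² = 104.400000 − 81 = 23.400000.


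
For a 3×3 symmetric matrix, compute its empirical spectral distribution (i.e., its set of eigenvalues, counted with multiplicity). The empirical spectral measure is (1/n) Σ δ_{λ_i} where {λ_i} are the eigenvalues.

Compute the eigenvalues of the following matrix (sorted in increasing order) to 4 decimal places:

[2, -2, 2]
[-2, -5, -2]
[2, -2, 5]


Since M is real symmetric, all three eigenvalues are real; they are the roots of det(λI − M) = λ³ − (tr M) λ² + s λ − det M, where s is the sum of the principal 2×2 minors.
tr M = 2 + (-5) + 5 = 2.
s = (2·(-5) − (-2)²) + (2·5 − 2²) + ((-5)·5 − (-2)²) = -14 + 6 + (-29) = -37.
det M (expand along row 1) = 2·(-29) − (-2)·(-6) + 2·14 = -42.
Characteristic polynomial: λ³ − 2λ² − 37λ + 42 = 0.
Substitute λ = y + (tr M)/3 = y + 0.666667 to remove the quadratic term: y³ + p·y + q = 0 with p = s − (tr M)²/3 = -38.333333 and q = −2(tr M)³/27 + (tr M)·s/3 − det M = 16.740741.
Three real roots ⇒ use the trigonometric (Viète) form: r = 2√(−p/3) = 7.149204, φ = arccos(3q/(p·r)) = arccos(-0.183257) = 1.755095 rad.
y_k = r·cos(φ/3 − 2πk/3) for k = 0, 1, 2 gives y = 5.960252, 0.438921, -6.399173.
λ_k = y_k + 0.666667 gives λ = 6.6269, 1.1056, -5.7325 (check: the sum is 2.0000 = tr M).

Eigenvalues sorted in increasing order: [-5.7325, 1.1056, 6.6269].


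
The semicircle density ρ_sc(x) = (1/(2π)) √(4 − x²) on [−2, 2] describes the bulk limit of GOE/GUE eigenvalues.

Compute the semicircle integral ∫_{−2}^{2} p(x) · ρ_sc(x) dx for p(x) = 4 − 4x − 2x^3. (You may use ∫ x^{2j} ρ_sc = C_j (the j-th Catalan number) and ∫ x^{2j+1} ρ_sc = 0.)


Write p(x) = Σ a_i x^i, split into monomials and integrate each against ρ_sc separately.
Using ∫ x^{2j} ρ_sc = C_j = (1/(j+1)) C(2j, j) (Catalan numbers) and ∫ x^{2j+1} ρ_sc = 0 (odd monomials vanish by symmetry):
  i = 0 (even): a_0 · C_{0} = 4 · 1 = 4
  i = 1 (odd): ∫ x^1 ρ_sc = 0 (vanishes)
  i = 3 (odd): ∫ x^3 ρ_sc = 0 (vanishes)

Summing the contributions: ∫_{−2}^{2} p(x) ρ_sc(x) dx = 4.


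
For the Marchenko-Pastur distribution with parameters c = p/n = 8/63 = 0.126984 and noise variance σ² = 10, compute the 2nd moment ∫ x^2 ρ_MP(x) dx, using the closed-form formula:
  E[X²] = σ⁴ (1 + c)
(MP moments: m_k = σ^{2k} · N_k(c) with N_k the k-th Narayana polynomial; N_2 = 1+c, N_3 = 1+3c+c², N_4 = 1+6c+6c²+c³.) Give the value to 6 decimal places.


E[X²] = σ⁴ (1 + c) (second MP moment). With σ² = 10 (so σ⁴ = 100) and c = 8/63 = 0.126984: E[X²] = 100 · (1 + 0.126984) = 100 · 1.126984.

So E[X^2] = 112.698413.


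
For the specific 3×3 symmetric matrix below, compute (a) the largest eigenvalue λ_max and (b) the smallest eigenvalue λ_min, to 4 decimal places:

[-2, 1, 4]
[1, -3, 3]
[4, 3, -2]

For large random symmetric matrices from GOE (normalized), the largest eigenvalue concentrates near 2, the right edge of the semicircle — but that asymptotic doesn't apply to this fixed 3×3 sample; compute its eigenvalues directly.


Since M is real symmetric, all three eigenvalues are real; they are the roots of det(λI − M) = λ³ − (tr M) λ² + s λ − det M, where s is the sum of the principal 2×2 minors.
tr M = -2 + (-3) + (-2) = -7.
s = ((-2)·(-3) − 1²) + ((-2)·(-2) − 4²) + ((-3)·(-2) − 3²) = 5 + (-12) + (-3) = -10.
det M (expand along row 1) = (-2)·(-3) − 1·(-14) + 4·15 = 80.
Characteristic polynomial: λ³ + 7λ² − 10λ − 80 = 0.
Substitute λ = y + (tr M)/3 = y − 2.333333 to remove the quadratic term: y³ + p·y + q = 0 with p = s − (tr M)²/3 = -26.333333 and q = −2(tr M)³/27 + (tr M)·s/3 − det M = -31.259259.
Three real roots ⇒ use the trigonometric (Viète) form: r = 2√(−p/3) = 5.925463, φ = arccos(3q/(p·r)) = arccos(0.600996) = 0.926049 rad.
y_k = r·cos(φ/3 − 2πk/3) for k = 0, 1, 2 gives y = 5.645393, -1.263694, -4.381699.
λ_k = y_k − 2.333333 gives λ = 3.3121, -3.5970, -6.7150 (check: the sum is -7.0000 = tr M).

Hence λ_max = 3.3121 and λ_min = -6.7150.


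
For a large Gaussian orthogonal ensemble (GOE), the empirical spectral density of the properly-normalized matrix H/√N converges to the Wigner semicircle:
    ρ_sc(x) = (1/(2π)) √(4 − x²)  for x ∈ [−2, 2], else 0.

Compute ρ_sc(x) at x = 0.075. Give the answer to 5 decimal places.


ρ_sc(x) = (1/(2π)) √(4 − x²). With x = 0.075:
  4 − x² = 4 − (0.075)² = 4 − 0.005625 = 3.994375.
  √(4 − x²) = 1.998593.
  1/(2π) = 0.159155.
  ρ_sc(0.075) = 0.159155 · 1.998593 = 0.318086.

Rounded to 5 decimal places: ρ_sc(0.075) ≈ 0.31809.


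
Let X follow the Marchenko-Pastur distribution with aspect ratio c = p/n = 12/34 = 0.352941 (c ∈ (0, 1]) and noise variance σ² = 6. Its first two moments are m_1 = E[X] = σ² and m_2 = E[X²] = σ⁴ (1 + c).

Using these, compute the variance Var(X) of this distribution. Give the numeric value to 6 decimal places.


m_1 = E[X] = σ² = 6, so m_1² = 36.
m_2 = E[X²] = σ⁴ (1 + c) = 36 · (1 + 0.352941) = 36 · 1.352941 = 48.705882.
(Note m_2 − m_1² simplifies to c · σ⁴ = 0.352941 · 36.)

Var(X) = m_2 − m_1² = 48.705882 − 36 = 12.705882.


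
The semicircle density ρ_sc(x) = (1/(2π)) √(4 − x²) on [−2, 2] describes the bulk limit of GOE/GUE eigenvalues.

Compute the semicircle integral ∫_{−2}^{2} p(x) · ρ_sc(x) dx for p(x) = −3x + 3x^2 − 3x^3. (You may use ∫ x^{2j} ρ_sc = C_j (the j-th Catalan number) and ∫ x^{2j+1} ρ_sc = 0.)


Write p(x) = Σ a_i x^i, split into monomials and integrate each against ρ_sc separately.
Using ∫ x^{2j} ρ_sc = C_j = (1/(j+1)) C(2j, j) (Catalan numbers) and ∫ x^{2j+1} ρ_sc = 0 (odd monomials vanish by symmetry):
  i = 1 (odd): ∫ x^1 ρ_sc = 0 (vanishes)
  i = 2 (even): a_2 · C_{1} = 3 · 1 = 3
  i = 3 (odd): ∫ x^3 ρ_sc = 0 (vanishes)

Summing the contributions: ∫_{−2}^{2} p(x) ρ_sc(x) dx = 3.


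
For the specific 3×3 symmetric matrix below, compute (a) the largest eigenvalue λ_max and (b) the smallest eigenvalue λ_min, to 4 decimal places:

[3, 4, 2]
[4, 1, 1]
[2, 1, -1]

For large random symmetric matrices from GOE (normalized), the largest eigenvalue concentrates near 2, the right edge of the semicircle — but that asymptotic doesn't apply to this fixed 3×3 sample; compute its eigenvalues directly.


Since M is real symmetric, all three eigenvalues are real; they are the roots of det(λI − M) = λ³ − (tr M) λ² + s λ − det M, where s is the sum of the principal 2×2 minors.
tr M = 3 + 1 + (-1) = 3.
s = (3·1 − 4²) + (3·(-1) − 2²) + (1·(-1) − 1²) = -13 + (-7) + (-2) = -22.
det M (expand along row 1) = 3·(-2) − 4·(-6) + 2·2 = 22.
Characteristic polynomial: λ³ − 3λ² − 22λ − 22 = 0.
Substitute λ = y + (tr M)/3 = y + 1.000000 to remove the quadratic term: y³ + p·y + q = 0 with p = s − (tr M)²/3 = -25.000000 and q = −2(tr M)³/27 + (tr M)·s/3 − det M = -46.000000.
Three real roots ⇒ use the trigonometric (Viète) form: r = 2√(−p/3) = 5.773503, φ = arccos(3q/(p·r)) = arccos(0.956092) = 0.297433 rad.
y_k = r·cos(φ/3 − 2πk/3) for k = 0, 1, 2 gives y = 5.745150, -2.377666, -3.367485.
λ_k = y_k + 1.000000 gives λ = 6.7452, -1.3777, -2.3675 (check: the sum is 3.0000 = tr M).

Hence λ_max = 6.7452 and λ_min = -2.3675.


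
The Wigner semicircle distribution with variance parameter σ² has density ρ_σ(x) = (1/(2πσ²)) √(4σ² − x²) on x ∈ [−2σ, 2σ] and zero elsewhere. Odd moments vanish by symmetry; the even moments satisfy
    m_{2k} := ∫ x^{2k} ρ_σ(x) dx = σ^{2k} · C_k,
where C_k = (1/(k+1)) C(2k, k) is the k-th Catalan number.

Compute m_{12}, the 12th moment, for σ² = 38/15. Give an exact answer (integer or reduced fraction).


By the scaled semicircle moment identity, m_{2k} = σ^{2k} · C_k with k = 6.
C_6 = (1/(k+1)) · C(2k, k) = (1/7) · C(12, 6) = (1/7) · 924 = 132.
σ^{2k} = (σ²)^k = (38/15)^6 = 3010936384/11390625.

Therefore m_{12} = σ^{12} · C_6 = (3010936384/11390625) · 132 = 132481200896/3796875.


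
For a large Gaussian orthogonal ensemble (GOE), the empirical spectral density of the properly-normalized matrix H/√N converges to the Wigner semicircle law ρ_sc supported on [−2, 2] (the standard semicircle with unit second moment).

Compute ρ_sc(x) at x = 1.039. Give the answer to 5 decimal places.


ρ_sc(x) = (1/(2π)) √(4 − x²). With x = 1.039:
  4 − x² = 4 − (1.039)² = 4 − 1.079521 = 2.920479.
  √(4 − x²) = 1.708941.
  1/(2π) = 0.159155.
  ρ_sc(1.039) = 0.159155 · 1.708941 = 0.271986.

Rounded to 5 decimal places: ρ_sc(1.039) ≈ 0.27199.


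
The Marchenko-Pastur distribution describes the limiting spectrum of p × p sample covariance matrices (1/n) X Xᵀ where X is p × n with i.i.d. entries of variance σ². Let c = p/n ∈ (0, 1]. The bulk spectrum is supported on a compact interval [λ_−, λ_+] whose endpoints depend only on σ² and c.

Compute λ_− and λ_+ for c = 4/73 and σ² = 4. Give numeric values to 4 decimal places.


c = 4/73 = 0.054795; √c = 0.234082.
λ_− = σ² (1 − √c)² = 4 · (1 − 0.234082)² = 4 · (0.765918)² = 2.346520.
λ_+ = σ² (1 + √c)² = 4 · (1 + 0.234082)² = 4 · (1.234082)² = 6.091836.

Rounded to 4 decimal places: λ_− ≈ 2.3465, λ_+ ≈ 6.0918.


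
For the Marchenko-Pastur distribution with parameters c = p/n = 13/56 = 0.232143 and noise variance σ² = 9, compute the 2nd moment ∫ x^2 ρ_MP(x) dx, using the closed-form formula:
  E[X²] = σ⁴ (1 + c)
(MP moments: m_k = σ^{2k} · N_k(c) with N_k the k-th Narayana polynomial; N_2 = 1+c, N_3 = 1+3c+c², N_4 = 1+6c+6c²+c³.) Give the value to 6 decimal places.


E[X²] = σ⁴ (1 + c) (second MP moment). With σ² = 9 (so σ⁴ = 81) and c = 13/56 = 0.232143: E[X²] = 81 · (1 + 0.232143) = 81 · 1.232143.

So E[X^2] = 99.803571.


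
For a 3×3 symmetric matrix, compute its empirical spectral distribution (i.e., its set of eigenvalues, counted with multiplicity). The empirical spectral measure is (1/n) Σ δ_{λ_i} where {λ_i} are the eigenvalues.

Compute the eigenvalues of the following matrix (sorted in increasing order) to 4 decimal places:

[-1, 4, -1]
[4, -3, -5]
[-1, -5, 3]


Since M is real symmetric, all three eigenvalues are real; they are the roots of det(λI − M) = λ³ − (tr M) λ² + s λ − det M, where s is the sum of the principal 2×2 minors.
tr M = -1 + (-3) + 3 = -1.
s = ((-1)·(-3) − 4²) + ((-1)·3 − (-1)²) + ((-3)·3 − (-5)²) = -13 + (-4) + (-34) = -51.
det M (expand along row 1) = (-1)·(-34) − 4·7 + (-1)·(-23) = 29.
Characteristic polynomial: λ³ + λ² − 51λ − 29 = 0.
Substitute λ = y + (tr M)/3 = y − 0.333333 to remove the quadratic term: y³ + p·y + q = 0 with p = s − (tr M)²/3 = -51.333333 and q = −2(tr M)³/27 + (tr M)·s/3 − det M = -11.925926.
Three real roots ⇒ use the trigonometric (Viète) form: r = 2√(−p/3) = 8.273116, φ = arccos(3q/(p·r)) = arccos(0.084245) = 1.486451 rad.
y_k = r·cos(φ/3 − 2πk/3) for k = 0, 1, 2 gives y = 7.278181, -0.232568, -7.045613.
λ_k = y_k − 0.333333 gives λ = 6.9448, -0.5659, -7.3789 (check: the sum is -1.0000 = tr M).

Eigenvalues sorted in increasing order: [-7.3789, -0.5659, 6.9448].


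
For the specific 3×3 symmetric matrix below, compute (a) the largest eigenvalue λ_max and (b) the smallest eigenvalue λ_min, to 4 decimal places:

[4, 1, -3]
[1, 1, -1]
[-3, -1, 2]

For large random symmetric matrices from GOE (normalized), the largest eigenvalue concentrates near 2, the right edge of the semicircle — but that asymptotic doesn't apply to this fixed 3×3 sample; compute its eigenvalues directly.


Since M is real symmetric, all three eigenvalues are real; they are the roots of det(λI − M) = λ³ − (tr M) λ² + s λ − det M, where s is the sum of the principal 2×2 minors.
tr M = 4 + 1 + 2 = 7.
s = (4·1 − 1²) + (4·2 − (-3)²) + (1·2 − (-1)²) = 3 + (-1) + 1 = 3.
det M (expand along row 1) = 4·1 − 1·(-1) + (-3)·2 = -1.
Characteristic polynomial: λ³ − 7λ² + 3λ + 1 = 0.
Substitute λ = y + (tr M)/3 = y + 2.333333 to remove the quadratic term: y³ + p·y + q = 0 with p = s − (tr M)²/3 = -13.333333 and q = −2(tr M)³/27 + (tr M)·s/3 − det M = -17.407407.
Three real roots ⇒ use the trigonometric (Viète) form: r = 2√(−p/3) = 4.216370, φ = arccos(3q/(p·r)) = arccos(0.928919) = 0.379313 rad.
y_k = r·cos(φ/3 − 2πk/3) for k = 0, 1, 2 gives y = 4.182713, -1.630900, -2.551813.
λ_k = y_k + 2.333333 gives λ = 6.5160, 0.7024, -0.2185 (check: the sum is 7.0000 = tr M).

Hence λ_max = 6.5160 and λ_min = -0.2185.


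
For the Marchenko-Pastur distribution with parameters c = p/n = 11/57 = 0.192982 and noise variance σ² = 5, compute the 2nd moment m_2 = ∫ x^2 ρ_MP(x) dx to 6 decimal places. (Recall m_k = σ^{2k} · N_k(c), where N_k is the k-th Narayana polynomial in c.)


E[X²] = σ⁴ (1 + c) (second MP moment). With σ² = 5 (so σ⁴ = 25) and c = 11/57 = 0.192982: E[X²] = 25 · (1 + 0.192982) = 25 · 1.192982.

So E[X^2] = 29.824561.


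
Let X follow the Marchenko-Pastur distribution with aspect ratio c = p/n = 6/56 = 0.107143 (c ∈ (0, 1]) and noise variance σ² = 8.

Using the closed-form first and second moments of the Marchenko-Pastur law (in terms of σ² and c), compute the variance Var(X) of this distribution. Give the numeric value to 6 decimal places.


Recall the MP moments m_1 = E[X] = σ² and m_2 = E[X²] = σ⁴ (1 + c).
m_1 = E[X] = σ² = 8, so m_1² = 64.
m_2 = E[X²] = σ⁴ (1 + c) = 64 · (1 + 0.107143) = 64 · 1.107143 = 70.857143.
(Note m_2 − m_1² simplifies to c · σ⁴ = 0.107143 · 64.)

Var(X) = m_2 − m_1² = 70.857143 − 64 = 6.857143.


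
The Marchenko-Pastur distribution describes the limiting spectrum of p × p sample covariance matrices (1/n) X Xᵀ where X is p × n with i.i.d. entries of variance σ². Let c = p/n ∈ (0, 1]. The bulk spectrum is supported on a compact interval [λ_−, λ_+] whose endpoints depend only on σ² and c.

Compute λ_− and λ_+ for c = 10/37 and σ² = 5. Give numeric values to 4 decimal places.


c = 10/37 = 0.270270; √c = 0.519875.
λ_− = σ² (1 − √c)² = 5 · (1 − 0.519875)² = 5 · (0.480125)² = 1.152599.
λ_+ = σ² (1 + √c)² = 5 · (1 + 0.519875)² = 5 · (1.519875)² = 11.550104.

Rounded to 4 decimal places: λ_− ≈ 1.1526, λ_+ ≈ 11.5501.


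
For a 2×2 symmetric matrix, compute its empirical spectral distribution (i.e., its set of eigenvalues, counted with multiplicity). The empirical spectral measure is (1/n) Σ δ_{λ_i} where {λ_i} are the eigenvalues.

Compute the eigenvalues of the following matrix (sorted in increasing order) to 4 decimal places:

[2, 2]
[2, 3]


Since M is real symmetric, both eigenvalues are real; they are the roots of det(λI − M) = λ² − (tr M) λ + det M.
tr M = 2 + 3 = 5.
det M = 2·3 − 2² = 6 − 4 = 2.
Characteristic polynomial: λ² − 5λ + 2 = 0.
Discriminant Δ = (tr M)² − 4·det M = 25 − 8 = 17; √Δ = 4.123106.
λ = (tr M ± √Δ)/2 = (5 ± 4.123106)/2, giving (tr M − √Δ)/2 = 0.4384 and (tr M + √Δ)/2 = 4.5616.

Eigenvalues sorted in increasing order: [0.4384, 4.5616].


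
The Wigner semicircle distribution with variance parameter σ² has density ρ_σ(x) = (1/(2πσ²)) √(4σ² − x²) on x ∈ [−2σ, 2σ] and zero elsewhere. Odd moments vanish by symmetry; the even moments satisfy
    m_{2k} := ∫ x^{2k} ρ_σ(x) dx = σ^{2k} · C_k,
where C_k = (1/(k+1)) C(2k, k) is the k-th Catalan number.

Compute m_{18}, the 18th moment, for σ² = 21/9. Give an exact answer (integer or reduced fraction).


By the scaled semicircle moment identity, m_{2k} = σ^{2k} · C_k with k = 9.
C_9 = (1/(k+1)) · C(2k, k) = (1/10) · C(18, 9) = (1/10) · 48620 = 4862.
σ^{2k} = (σ²)^k = (21/9)^9 = 40353607/19683.

Therefore m_{18} = σ^{18} · C_9 = (40353607/19683) · 4862 = 196199237234/19683.


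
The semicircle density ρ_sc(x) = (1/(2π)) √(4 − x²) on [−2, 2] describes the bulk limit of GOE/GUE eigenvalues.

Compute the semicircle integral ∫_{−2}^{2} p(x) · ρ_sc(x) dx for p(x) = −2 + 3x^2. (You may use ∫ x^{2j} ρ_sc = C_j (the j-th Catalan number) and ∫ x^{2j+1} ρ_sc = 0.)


Write p(x) = Σ a_i x^i, split into monomials and integrate each against ρ_sc separately.
Using ∫ x^{2j} ρ_sc = C_j = (1/(j+1)) C(2j, j) (Catalan numbers) and ∫ x^{2j+1} ρ_sc = 0 (odd monomials vanish by symmetry):
  i = 0 (even): a_0 · C_{0} = -2 · 1 = -2
  i = 2 (even): a_2 · C_{1} = 3 · 1 = 3

Summing the contributions: ∫_{−2}^{2} p(x) ρ_sc(x) dx = (-2) + 3 = 1.


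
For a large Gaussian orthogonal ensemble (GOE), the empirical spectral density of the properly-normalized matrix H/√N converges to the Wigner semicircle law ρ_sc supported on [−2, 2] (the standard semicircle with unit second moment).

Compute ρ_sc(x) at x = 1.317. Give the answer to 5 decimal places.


ρ_sc(x) = (1/(2π)) √(4 − x²). With x = 1.317:
  4 − x² = 4 − (1.317)² = 4 − 1.734489 = 2.265511.
  √(4 − x²) = 1.505161.
  1/(2π) = 0.159155.
  ρ_sc(1.317) = 0.159155 · 1.505161 = 0.239554.

Rounded to 5 decimal places: ρ_sc(1.317) ≈ 0.23955.


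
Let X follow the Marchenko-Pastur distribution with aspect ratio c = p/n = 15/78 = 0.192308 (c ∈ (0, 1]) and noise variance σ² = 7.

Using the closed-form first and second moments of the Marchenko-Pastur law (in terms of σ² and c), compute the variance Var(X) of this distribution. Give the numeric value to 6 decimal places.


Recall the MP moments m_1 = E[X] = σ² and m_2 = E[X²] = σ⁴ (1 + c).
m_1 = E[X] = σ² = 7, so m_1² = 49.
m_2 = E[X²] = σ⁴ (1 + c) = 49 · (1 + 0.192308) = 49 · 1.192308 = 58.423077.
(Note m_2 − m_1² simplifies to c · σ⁴ = 0.192308 · 49.)

Var(X) = m_2 − m_1² = 58.423077 − 49 = 9.423077.


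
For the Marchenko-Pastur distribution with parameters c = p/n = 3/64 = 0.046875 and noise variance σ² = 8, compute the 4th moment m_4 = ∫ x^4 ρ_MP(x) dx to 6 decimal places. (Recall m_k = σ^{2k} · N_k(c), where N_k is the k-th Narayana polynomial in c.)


E[X⁴] = σ⁸ (1 + 6c + 6c² + c³) (fourth MP moment). With σ² = 8 (so σ⁸ = 4096) and c = 3/64 = 0.046875: E[X⁴] = 4096 · (1 + 6·0.046875 + 6·(0.046875)² + (0.046875)³) = 4096 · 1.294537.

So E[X^4] = 5302.421875.


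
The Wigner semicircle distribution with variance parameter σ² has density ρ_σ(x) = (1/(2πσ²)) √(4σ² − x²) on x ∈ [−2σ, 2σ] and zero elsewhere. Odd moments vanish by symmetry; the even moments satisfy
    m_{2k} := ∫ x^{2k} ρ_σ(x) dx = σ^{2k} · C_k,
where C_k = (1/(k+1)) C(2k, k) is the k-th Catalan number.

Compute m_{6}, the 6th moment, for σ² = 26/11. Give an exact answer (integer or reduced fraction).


By the scaled semicircle moment identity, m_{2k} = σ^{2k} · C_k with k = 3.
C_3 = (1/(k+1)) · C(2k, k) = (1/4) · C(6, 3) = (1/4) · 20 = 5.
σ^{2k} = (σ²)^k = (26/11)^3 = 17576/1331.

Therefore m_{6} = σ^{6} · C_3 = (17576/1331) · 5 = 87880/1331.


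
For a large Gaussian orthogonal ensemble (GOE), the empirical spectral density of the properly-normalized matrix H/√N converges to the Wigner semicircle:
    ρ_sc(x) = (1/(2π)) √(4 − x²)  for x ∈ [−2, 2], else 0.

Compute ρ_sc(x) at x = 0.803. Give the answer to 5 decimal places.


ρ_sc(x) = (1/(2π)) √(4 − x²). With x = 0.803:
  4 − x² = 4 − (0.803)² = 4 − 0.644809 = 3.355191.
  √(4 − x²) = 1.831718.
  1/(2π) = 0.159155.
  ρ_sc(0.803) = 0.159155 · 1.831718 = 0.291527.

Rounded to 5 decimal places: ρ_sc(0.803) ≈ 0.29153.


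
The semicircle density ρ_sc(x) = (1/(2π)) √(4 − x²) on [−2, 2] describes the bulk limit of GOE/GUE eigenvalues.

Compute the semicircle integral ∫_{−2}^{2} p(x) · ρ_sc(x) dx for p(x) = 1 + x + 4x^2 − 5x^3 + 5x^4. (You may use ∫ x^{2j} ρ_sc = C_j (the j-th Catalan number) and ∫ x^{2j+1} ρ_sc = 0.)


Write p(x) = Σ a_i x^i, split into monomials and integrate each against ρ_sc separately.
Using ∫ x^{2j} ρ_sc = C_j = (1/(j+1)) C(2j, j) (Catalan numbers) and ∫ x^{2j+1} ρ_sc = 0 (odd monomials vanish by symmetry):
  i = 0 (even): a_0 · C_{0} = 1 · 1 = 1
  i = 1 (odd): ∫ x^1 ρ_sc = 0 (vanishes)
  i = 2 (even): a_2 · C_{1} = 4 · 1 = 4
  i = 3 (odd): ∫ x^3 ρ_sc = 0 (vanishes)
  i = 4 (even): a_4 · C_{2} = 5 · 2 = 10

Summing the contributions: ∫_{−2}^{2} p(x) ρ_sc(x) dx = 1 + 4 + 10 = 15.


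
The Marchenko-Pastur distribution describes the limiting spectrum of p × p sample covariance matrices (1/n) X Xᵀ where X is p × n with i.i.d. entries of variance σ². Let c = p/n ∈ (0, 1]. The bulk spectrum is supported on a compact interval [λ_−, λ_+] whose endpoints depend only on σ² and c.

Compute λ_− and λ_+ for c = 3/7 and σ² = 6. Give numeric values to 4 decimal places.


c = 3/7 = 0.428571; √c = 0.654654.
λ_− = σ² (1 − √c)² = 6 · (1 − 0.654654)² = 6 · (0.345346)² = 0.715585.
λ_+ = σ² (1 + √c)² = 6 · (1 + 0.654654)² = 6 · (1.654654)² = 16.427273.

Rounded to 4 decimal places: λ_− ≈ 0.7156, λ_+ ≈ 16.4273.


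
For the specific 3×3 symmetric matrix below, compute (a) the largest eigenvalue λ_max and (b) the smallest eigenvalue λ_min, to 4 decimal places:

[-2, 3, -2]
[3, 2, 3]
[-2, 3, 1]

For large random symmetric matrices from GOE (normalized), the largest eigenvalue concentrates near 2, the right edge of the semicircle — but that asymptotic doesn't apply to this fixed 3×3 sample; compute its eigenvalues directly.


Since M is real symmetric, all three eigenvalues are real; they are the roots of det(λI − M) = λ³ − (tr M) λ² + s λ − det M, where s is the sum of the principal 2×2 minors.
tr M = -2 + 2 + 1 = 1.
s = ((-2)·2 − 3²) + ((-2)·1 − (-2)²) + (2·1 − 3²) = -13 + (-6) + (-7) = -26.
det M (expand along row 1) = (-2)·(-7) − 3·9 + (-2)·13 = -39.
Characteristic polynomial: λ³ − λ² − 26λ + 39 = 0.
Substitute λ = y + (tr M)/3 = y + 0.333333 to remove the quadratic term: y³ + p·y + q = 0 with p = s − (tr M)²/3 = -26.333333 and q = −2(tr M)³/27 + (tr M)·s/3 − det M = 30.259259.
Three real roots ⇒ use the trigonometric (Viète) form: r = 2√(−p/3) = 5.925463, φ = arccos(3q/(p·r)) = arccos(-0.581770) = 2.191700 rad.
y_k = r·cos(φ/3 − 2πk/3) for k = 0, 1, 2 gives y = 4.413264, 1.217643, -5.630907.
λ_k = y_k + 0.333333 gives λ = 4.7466, 1.5510, -5.2976 (check: the sum is 1.0000 = tr M).

Hence λ_max = 4.7466 and λ_min = -5.2976.


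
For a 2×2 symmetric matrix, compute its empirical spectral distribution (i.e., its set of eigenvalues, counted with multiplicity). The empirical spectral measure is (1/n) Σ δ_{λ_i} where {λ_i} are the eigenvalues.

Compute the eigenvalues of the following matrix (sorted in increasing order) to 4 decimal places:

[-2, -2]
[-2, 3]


Since M is real symmetric, both eigenvalues are real; they are the roots of det(λI − M) = λ² − (tr M) λ + det M.
tr M = -2 + 3 = 1.
det M = (-2)·3 − (-2)² = -6 − 4 = -10.
Characteristic polynomial: λ² − λ − 10 = 0.
Discriminant Δ = (tr M)² − 4·det M = 1 − (-40) = 41; √Δ = 6.403124.
λ = (tr M ± √Δ)/2 = (1 ± 6.403124)/2, giving (tr M − √Δ)/2 = -2.7016 and (tr M + √Δ)/2 = 3.7016.

Eigenvalues sorted in increasing order: [-2.7016, 3.7016].


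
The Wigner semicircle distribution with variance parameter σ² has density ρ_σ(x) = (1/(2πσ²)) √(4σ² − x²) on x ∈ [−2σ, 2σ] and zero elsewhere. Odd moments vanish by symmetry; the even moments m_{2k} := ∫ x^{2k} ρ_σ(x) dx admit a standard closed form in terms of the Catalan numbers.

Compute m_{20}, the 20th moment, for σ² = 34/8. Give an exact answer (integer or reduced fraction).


By the scaled semicircle moment identity, m_{2k} = σ^{2k} · C_k with k = 10.
C_10 = (1/(k+1)) · C(2k, k) = (1/11) · C(20, 10) = (1/11) · 184756 = 16796.
σ^{2k} = (σ²)^k = (34/8)^10 = 2015993900449/1048576.

Therefore m_{20} = σ^{20} · C_10 = (2015993900449/1048576) · 16796 = 8465158387985351/262144.


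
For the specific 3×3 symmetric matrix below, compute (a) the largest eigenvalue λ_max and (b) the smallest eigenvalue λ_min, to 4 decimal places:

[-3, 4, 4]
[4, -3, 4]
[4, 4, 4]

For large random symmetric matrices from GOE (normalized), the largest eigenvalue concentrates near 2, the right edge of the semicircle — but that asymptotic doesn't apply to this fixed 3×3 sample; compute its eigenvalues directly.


Since M is real symmetric, all three eigenvalues are real; they are the roots of det(λI − M) = λ³ − (tr M) λ² + s λ − det M, where s is the sum of the principal 2×2 minors.
tr M = -3 + (-3) + 4 = -2.
s = ((-3)·(-3) − 4²) + ((-3)·4 − 4²) + ((-3)·4 − 4²) = -7 + (-28) + (-28) = -63.
det M (expand along row 1) = (-3)·(-28) − 4·0 + 4·28 = 196.
Characteristic polynomial: λ³ + 2λ² − 63λ − 196 = 0.
Substitute λ = y + (tr M)/3 = y − 0.666667 to remove the quadratic term: y³ + p·y + q = 0 with p = s − (tr M)²/3 = -64.333333 and q = −2(tr M)³/27 + (tr M)·s/3 − det M = -153.407407.
Three real roots ⇒ use the trigonometric (Viète) form: r = 2√(−p/3) = 9.261629, φ = arccos(3q/(p·r)) = arccos(0.772403) = 0.688180 rad.
y_k = r·cos(φ/3 − 2πk/3) for k = 0, 1, 2 gives y = 9.019017, -2.685683, -6.333333.
λ_k = y_k − 0.666667 gives λ = 8.3523, -3.3523, -7.0000 (check: the sum is -2.0000 = tr M).

Hence λ_max = 8.3523 and λ_min = -7.0000.


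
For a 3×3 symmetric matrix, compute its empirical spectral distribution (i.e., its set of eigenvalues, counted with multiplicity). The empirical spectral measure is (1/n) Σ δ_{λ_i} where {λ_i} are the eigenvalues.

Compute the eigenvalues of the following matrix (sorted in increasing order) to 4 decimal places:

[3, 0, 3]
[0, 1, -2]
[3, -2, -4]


Since M is real symmetric, all three eigenvalues are real; they are the roots of det(λI − M) = λ³ − (tr M) λ² + s λ − det M, where s is the sum of the principal 2×2 minors.
tr M = 3 + 1 + (-4) = 0.
s = (3·1 − 0²) + (3·(-4) − 3²) + (1·(-4) − (-2)²) = 3 + (-21) + (-8) = -26.
det M (expand along row 1) = 3·(-8) − 0·6 + 3·(-3) = -33.
Characteristic polynomial: λ³ − 26λ + 33 = 0.
Substitute λ = y + (tr M)/3 = y + 0.000000 to remove the quadratic term: y³ + p·y + q = 0 with p = s − (tr M)²/3 = -26.000000 and q = −2(tr M)³/27 + (tr M)·s/3 − det M = 33.000000.
Three real roots ⇒ use the trigonometric (Viète) form: r = 2√(−p/3) = 5.887841, φ = arccos(3q/(p·r)) = arccos(-0.646704) = 2.274052 rad.
y_k = r·cos(φ/3 − 2πk/3) for k = 0, 1, 2 gives y = 4.275753, 1.367613, -5.643366.
λ_k = y_k + 0.000000 gives λ = 4.2758, 1.3676, -5.6434 (check: the sum is 0.0000 = tr M).

Eigenvalues sorted in increasing order: [-5.6434, 1.3676, 4.2758].


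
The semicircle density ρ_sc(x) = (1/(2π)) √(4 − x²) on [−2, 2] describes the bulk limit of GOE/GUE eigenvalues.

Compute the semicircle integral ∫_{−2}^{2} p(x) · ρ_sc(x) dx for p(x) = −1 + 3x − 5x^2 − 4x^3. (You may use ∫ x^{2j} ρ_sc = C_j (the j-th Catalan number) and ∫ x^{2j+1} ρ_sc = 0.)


Write p(x) = Σ a_i x^i, split into monomials and integrate each against ρ_sc separately.
Using ∫ x^{2j} ρ_sc = C_j = (1/(j+1)) C(2j, j) (Catalan numbers) and ∫ x^{2j+1} ρ_sc = 0 (odd monomials vanish by symmetry):
  i = 0 (even): a_0 · C_{0} = -1 · 1 = -1
  i = 1 (odd): ∫ x^1 ρ_sc = 0 (vanishes)
  i = 2 (even): a_2 · C_{1} = -5 · 1 = -5
  i = 3 (odd): ∫ x^3 ρ_sc = 0 (vanishes)

Summing the contributions: ∫_{−2}^{2} p(x) ρ_sc(x) dx = (-1) + (-5) = -6.


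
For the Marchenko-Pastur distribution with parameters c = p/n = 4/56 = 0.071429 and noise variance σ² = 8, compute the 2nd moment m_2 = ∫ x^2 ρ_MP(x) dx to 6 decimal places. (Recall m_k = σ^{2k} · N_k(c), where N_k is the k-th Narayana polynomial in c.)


E[X²] = σ⁴ (1 + c) (second MP moment). With σ² = 8 (so σ⁴ = 64) and c = 4/56 = 0.071429: E[X²] = 64 · (1 + 0.071429) = 64 · 1.071429.

So E[X^2] = 68.571429.


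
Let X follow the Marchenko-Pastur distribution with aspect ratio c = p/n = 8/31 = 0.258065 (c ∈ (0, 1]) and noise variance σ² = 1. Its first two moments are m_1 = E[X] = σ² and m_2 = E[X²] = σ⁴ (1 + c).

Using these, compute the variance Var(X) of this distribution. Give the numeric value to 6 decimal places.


m_1 = E[X] = σ² = 1, so m_1² = 1.
m_2 = E[X²] = σ⁴ (1 + c) = 1 · (1 + 0.258065) = 1 · 1.258065 = 1.258065.
(Note m_2 − m_1² simplifies to c · σ⁴ = 0.258065 · 1.)

Var(X) = m_2 − m_1² = 1.258065 − 1 = 0.258065.


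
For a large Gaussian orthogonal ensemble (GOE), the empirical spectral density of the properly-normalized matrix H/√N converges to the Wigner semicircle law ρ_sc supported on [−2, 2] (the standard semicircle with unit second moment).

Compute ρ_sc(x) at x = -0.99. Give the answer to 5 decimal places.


ρ_sc(x) = (1/(2π)) √(4 − x²). With x = -0.99:
  4 − x² = 4 − (-0.99)² = 4 − 0.980100 = 3.019900.
  √(4 − x²) = 1.737786.
  1/(2π) = 0.159155.
  ρ_sc(-0.99) = 0.159155 · 1.737786 = 0.276577.

Rounded to 5 decimal places: ρ_sc(-0.99) ≈ 0.27658.


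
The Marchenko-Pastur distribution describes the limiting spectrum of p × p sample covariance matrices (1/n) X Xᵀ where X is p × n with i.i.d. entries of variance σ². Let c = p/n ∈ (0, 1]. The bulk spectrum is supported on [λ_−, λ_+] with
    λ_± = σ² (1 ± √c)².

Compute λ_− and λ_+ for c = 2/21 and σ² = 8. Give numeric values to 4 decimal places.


c = 2/21 = 0.095238; √c = 0.308607.
λ_− = σ² (1 − √c)² = 8 · (1 − 0.308607)² = 8 · (0.691393)² = 3.824198.
λ_+ = σ² (1 + √c)² = 8 · (1 + 0.308607)² = 8 · (1.308607)² = 13.699612.

Rounded to 4 decimal places: λ_− ≈ 3.8242, λ_+ ≈ 13.6996.


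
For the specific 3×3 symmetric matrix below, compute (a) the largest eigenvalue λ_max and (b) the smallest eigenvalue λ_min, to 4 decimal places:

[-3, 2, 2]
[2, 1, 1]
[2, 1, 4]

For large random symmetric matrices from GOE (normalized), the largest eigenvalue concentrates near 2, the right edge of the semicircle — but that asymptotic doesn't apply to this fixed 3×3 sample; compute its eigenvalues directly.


Since M is real symmetric, all three eigenvalues are real; they are the roots of det(λI − M) = λ³ − (tr M) λ² + s λ − det M, where s is the sum of the principal 2×2 minors.
tr M = -3 + 1 + 4 = 2.
s = ((-3)·1 − 2²) + ((-3)·4 − 2²) + (1·4 − 1²) = -7 + (-16) + 3 = -20.
det M (expand along row 1) = (-3)·3 − 2·6 + 2·0 = -21.
Characteristic polynomial: λ³ − 2λ² − 20λ + 21 = 0.
Substitute λ = y + (tr M)/3 = y + 0.666667 to remove the quadratic term: y³ + p·y + q = 0 with p = s − (tr M)²/3 = -21.333333 and q = −2(tr M)³/27 + (tr M)·s/3 − det M = 7.074074.
Three real roots ⇒ use the trigonometric (Viète) form: r = 2√(−p/3) = 5.333333, φ = arccos(3q/(p·r)) = arccos(-0.186523) = 1.758419 rad.
y_k = r·cos(φ/3 − 2πk/3) for k = 0, 1, 2 gives y = 4.443106, 0.333333, -4.776439.
λ_k = y_k + 0.666667 gives λ = 5.1098, 1.0000, -4.1098 (check: the sum is 2.0000 = tr M).

Hence λ_max = 5.1098 and λ_min = -4.1098.


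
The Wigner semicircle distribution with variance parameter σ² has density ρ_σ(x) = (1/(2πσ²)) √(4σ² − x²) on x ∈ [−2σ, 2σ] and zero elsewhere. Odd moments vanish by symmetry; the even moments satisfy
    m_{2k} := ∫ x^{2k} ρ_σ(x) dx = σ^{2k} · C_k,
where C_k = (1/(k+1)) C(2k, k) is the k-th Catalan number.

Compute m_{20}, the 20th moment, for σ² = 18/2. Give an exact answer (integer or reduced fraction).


By the scaled semicircle moment identity, m_{2k} = σ^{2k} · C_k with k = 10.
C_10 = (1/(k+1)) · C(2k, k) = (1/11) · C(20, 10) = (1/11) · 184756 = 16796.
σ^{2k} = (σ²)^k = (18/2)^10 = 3486784401.

Therefore m_{20} = σ^{20} · C_10 = 3486784401 · 16796 = 58564030799196.


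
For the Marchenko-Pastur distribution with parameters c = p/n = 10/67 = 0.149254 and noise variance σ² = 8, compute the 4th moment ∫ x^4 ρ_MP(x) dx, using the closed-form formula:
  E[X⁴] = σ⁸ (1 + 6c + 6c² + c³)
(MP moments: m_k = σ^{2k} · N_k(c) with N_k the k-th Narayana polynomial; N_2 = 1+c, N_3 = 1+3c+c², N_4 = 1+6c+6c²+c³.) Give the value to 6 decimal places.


E[X⁴] = σ⁸ (1 + 6c + 6c² + c³) (fourth MP moment). With σ² = 8 (so σ⁸ = 4096) and c = 10/67 = 0.149254: E[X⁴] = 4096 · (1 + 6·0.149254 + 6·(0.149254)² + (0.149254)³) = 4096 · 2.032507.

So E[X^4] = 8325.149995.


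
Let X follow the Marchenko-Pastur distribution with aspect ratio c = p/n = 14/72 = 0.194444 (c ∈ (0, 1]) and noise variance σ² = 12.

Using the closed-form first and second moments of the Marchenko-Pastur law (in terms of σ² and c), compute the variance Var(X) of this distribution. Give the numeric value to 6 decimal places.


Recall the MP moments m_1 = E[X] = σ² and m_2 = E[X²] = σ⁴ (1 + c).
m_1 = E[X] = σ² = 12, so m_1² = 144.
m_2 = E[X²] = σ⁴ (1 + c) = 144 · (1 + 0.194444) = 144 · 1.194444 = 172.000000.
(Note m_2 − m_1² simplifies to c · σ⁴ = 0.194444 · 144.)

Var(X) = m_2 − m_1² = 172.000000 − 144 = 28.000000.
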